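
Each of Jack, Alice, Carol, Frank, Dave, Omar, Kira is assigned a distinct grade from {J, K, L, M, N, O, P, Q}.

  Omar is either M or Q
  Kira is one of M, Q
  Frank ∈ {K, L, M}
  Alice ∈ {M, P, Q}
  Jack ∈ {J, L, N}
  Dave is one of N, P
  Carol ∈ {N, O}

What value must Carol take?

O

Omar and Kira between them cover only {M, Q} — a naked pair. Remove those values from Alice, Frank.
Alice has just one choice, so Alice = P. Remove P from Dave.
Dave must be N (only option left). So Jack, Carol can't be N.
So Carol = O.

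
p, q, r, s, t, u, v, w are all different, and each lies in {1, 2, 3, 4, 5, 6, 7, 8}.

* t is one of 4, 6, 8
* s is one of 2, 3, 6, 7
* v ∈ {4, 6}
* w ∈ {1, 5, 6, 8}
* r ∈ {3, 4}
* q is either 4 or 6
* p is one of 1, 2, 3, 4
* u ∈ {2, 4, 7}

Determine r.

3

The 8 variables together cover exactly {1, 2, 3, 4, 5, 6, 7, 8} — 8 values for 8 variables — and 5 appears only in w's list, so w = 5.
The 7 still-open variables together cover exactly {1, 2, 3, 4, 6, 7, 8} — 7 values for 7 variables — and 1 appears only in p's list, so p = 1.
The 6 still-open variables together cover exactly {2, 3, 4, 6, 7, 8} — 6 values for 6 variables — and 8 appears only in t's list, so t = 8.
q and v between them cover only {4, 6} — a naked pair. Remove those values from r, s, u.
So r = 3.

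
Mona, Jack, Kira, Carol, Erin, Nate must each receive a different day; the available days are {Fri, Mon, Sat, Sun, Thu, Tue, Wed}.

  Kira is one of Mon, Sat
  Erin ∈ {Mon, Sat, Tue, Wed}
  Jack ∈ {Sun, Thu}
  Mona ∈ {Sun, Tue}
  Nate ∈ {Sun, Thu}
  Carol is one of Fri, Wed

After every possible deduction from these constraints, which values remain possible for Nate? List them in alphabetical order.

Jack and Nate between them cover only {Sun, Thu} — a naked pair. Remove those values from Mona.
Mona must be Tue (only option left). Remove Tue from Erin.
No further eliminations apply; Nate can still be any of Sun, Thu.

Sun, Thu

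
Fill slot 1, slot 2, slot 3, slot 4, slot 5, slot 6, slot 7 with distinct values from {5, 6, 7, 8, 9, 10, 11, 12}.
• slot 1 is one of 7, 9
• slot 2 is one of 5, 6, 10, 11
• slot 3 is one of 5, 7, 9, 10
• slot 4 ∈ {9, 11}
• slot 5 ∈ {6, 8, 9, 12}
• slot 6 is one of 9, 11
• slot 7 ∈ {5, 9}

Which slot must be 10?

slot 4 and slot 6 between them cover only {9, 11} — a naked pair. Remove those values from slot 1, slot 2, slot 3, slot 5, slot 7.
slot 1 has just one choice, so slot 1 = 7. Remove 7 from slot 3.
slot 7 must be 5 (only option left). Strike 5 from slot 2, slot 3.
So 10 goes to slot 3.

slot 3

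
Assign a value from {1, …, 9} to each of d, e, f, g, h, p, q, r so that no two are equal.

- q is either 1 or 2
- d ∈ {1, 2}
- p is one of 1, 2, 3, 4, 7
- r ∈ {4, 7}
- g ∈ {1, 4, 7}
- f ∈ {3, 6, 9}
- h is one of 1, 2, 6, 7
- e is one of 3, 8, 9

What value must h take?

The 8 variables together cover exactly {1, 2, 3, 4, 6, 7, 8, 9} — 8 values for 8 variables — and 8 appears only in e's list, so e = 8.
The 7 still-open variables together cover exactly {1, 2, 3, 4, 6, 7, 9} — 7 values for 7 variables — and 9 appears only in f's list, so f = 9.
The 6 still-open variables draw from only 6 values {1, 2, 3, 4, 6, 7}, so each is used; only p can be 3, hence p = 3.
Among the 5 still-open variables, 6 fits only h (and all 5 values in {1, 2, 4, 6, 7} must be used), so h = 6.

6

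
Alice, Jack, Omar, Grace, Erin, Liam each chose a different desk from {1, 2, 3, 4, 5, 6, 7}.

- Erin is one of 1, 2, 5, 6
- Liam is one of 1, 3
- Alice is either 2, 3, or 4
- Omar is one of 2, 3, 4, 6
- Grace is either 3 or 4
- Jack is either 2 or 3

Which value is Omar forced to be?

The 6 variables together cover exactly {1, 2, 3, 4, 5, 6} — 6 values for 6 variables — and 5 appears only in Erin's list, so Erin = 5.
The 5 still-open variables together cover exactly {1, 2, 3, 4, 6} — 5 values for 5 variables — and 1 appears only in Liam's list, so Liam = 1.
The 4 still-open variables together cover exactly {2, 3, 4, 6} — 4 values for 4 variables — and 6 appears only in Omar's list, so Omar = 6.

6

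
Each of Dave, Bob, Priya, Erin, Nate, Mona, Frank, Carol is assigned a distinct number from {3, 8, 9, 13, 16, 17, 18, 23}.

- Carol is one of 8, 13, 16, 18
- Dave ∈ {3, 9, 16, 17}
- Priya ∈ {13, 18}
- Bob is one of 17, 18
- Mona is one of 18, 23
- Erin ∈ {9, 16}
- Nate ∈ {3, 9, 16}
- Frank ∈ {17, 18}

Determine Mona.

23

The 8 variables draw from only 8 values {3, 8, 9, 13, 16, 17, 18, 23}, so each is used; only Carol can be 8, hence Carol = 8.
Among the 7 still-open variables, 13 fits only Priya (and all 7 values in {3, 9, 13, 16, 17, 18, 23} must be used), so Priya = 13.
The 6 still-open variables together cover exactly {3, 9, 16, 17, 18, 23} — 6 values for 6 variables — and 23 appears only in Mona's list, so Mona = 23.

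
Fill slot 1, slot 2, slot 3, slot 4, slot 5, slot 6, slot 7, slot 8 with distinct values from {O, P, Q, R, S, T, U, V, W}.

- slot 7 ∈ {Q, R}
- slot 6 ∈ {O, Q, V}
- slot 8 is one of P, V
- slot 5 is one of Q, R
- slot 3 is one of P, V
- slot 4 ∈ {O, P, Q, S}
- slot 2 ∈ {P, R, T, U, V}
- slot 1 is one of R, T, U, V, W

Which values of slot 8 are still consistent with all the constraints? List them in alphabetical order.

slot 3 and slot 8 share exactly the 2 values {P, V}; by pigeonhole those values go to them, so strike P, V from slot 1, slot 2, slot 4, slot 6.
slot 5 and slot 7 between them cover only {Q, R} — a naked pair. Remove those values from slot 1, slot 2, slot 4, slot 6.
That leaves slot 6 = O. Remove O from slot 4.
slot 4 has just one choice, so slot 4 = S.
No further eliminations apply; slot 8 can still be any of P, V.

P, V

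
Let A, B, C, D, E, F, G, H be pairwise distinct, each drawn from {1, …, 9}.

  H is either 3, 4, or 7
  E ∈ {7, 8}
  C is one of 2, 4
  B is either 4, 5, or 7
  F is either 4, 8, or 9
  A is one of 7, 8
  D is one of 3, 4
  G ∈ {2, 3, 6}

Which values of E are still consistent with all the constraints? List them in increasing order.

The 8 variables together cover exactly {2, 3, 4, 5, 6, 7, 8, 9} — 8 values for 8 variables — and 5 appears only in B's list, so B = 5.
The 7 still-open variables together cover exactly {2, 3, 4, 6, 7, 8, 9} — 7 values for 7 variables — and 6 appears only in G's list, so G = 6.
Among the 6 still-open variables, 2 fits only C (and all 6 values in {2, 3, 4, 7, 8, 9} must be used), so C = 2.
Among the 5 still-open variables, 9 fits only F (and all 5 values in {3, 4, 7, 8, 9} must be used), so F = 9.
The 2 variables A and E are confined to {7, 8}, which locks those values in; drop them from H.
No further eliminations apply; E can still be any of 7, 8.

7, 8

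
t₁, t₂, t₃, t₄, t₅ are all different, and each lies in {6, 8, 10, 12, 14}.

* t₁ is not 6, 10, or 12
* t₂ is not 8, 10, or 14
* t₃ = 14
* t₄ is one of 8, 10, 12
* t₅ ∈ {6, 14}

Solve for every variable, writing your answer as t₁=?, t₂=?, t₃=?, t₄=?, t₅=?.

t₃ must be 14 (only option left). So t₁, t₅ can't be 14.
That leaves t₅ = 6. Eliminate 6 elsewhere: t₂.
t₁'s domain is down to {8}, so t₁ = 8. So t₄ can't be 8.
t₂'s domain is down to {12}, so t₂ = 12. Eliminate 12 elsewhere: t₄.
t₄'s domain is down to {10}, so t₄ = 10.

t₁=8, t₂=12, t₃=14, t₄=10, t₅=6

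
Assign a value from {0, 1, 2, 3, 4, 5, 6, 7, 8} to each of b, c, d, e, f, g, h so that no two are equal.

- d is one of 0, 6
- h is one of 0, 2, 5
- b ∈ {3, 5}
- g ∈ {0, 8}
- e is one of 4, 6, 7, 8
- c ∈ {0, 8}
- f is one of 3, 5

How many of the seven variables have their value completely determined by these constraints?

2

The 2 variables b and f are confined to {3, 5}, which locks those values in; drop them from h.
c and g between them cover only {0, 8} — a naked pair. Remove those values from d, e, h.
d's domain is down to {6}, so d = 6. Remove 6 from e.
h must be 2 (only option left).
Determined: d=6, h=2. The other variables each still have more than one consistent value. That makes 2.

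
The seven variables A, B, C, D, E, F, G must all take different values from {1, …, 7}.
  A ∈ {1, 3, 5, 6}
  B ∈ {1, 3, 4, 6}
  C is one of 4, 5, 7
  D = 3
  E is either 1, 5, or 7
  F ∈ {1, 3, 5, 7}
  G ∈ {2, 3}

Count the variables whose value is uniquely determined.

D must be 3 (only option left). Remove 3 from A, B, F, G.
G must be 2 (only option left).
Determined: D=3, G=2. The other variables each still have more than one consistent value. That makes 2.

2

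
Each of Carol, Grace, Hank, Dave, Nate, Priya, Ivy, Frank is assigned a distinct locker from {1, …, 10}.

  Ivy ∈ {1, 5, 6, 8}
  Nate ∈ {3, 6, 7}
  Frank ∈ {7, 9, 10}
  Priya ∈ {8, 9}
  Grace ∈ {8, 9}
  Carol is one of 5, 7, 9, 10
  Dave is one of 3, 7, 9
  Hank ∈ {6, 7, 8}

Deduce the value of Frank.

10

The 8 variables draw from only 8 values {1, 3, 5, 6, 7, 8, 9, 10}, so each is used; only Ivy can be 1, hence Ivy = 1.
Among the 7 still-open variables, 5 fits only Carol (and all 7 values in {3, 5, 6, 7, 8, 9, 10} must be used), so Carol = 5.
The 6 still-open variables draw from only 6 values {3, 6, 7, 8, 9, 10}, so each is used; only Frank can be 10, hence Frank = 10.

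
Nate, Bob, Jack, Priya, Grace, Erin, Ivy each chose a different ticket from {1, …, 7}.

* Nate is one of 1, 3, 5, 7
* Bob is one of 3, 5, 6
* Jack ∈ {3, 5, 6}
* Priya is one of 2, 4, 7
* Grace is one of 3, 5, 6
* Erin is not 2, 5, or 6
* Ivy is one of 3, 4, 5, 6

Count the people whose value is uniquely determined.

2

The 7 variables draw from only 7 values {1, 2, 3, 4, 5, 6, 7}, so each is used; only Priya can be 2, hence Priya = 2.
Bob, Jack, Grace share exactly the 3 values {3, 5, 6}; by pigeonhole those values go to them, so strike 3, 5, 6 from Nate, Erin, Ivy.
That leaves Ivy = 4. So Erin can't be 4.
Determined: Priya=2, Ivy=4. The other people each still have more than one consistent value. That makes 2.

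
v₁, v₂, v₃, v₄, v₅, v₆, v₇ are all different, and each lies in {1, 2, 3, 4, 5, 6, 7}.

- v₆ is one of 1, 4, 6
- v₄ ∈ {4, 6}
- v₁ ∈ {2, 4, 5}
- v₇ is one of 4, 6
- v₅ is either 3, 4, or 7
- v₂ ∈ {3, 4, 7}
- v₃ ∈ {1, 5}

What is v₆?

Among the 7 variables, 2 fits only v₁ (and all 7 values in {1, 2, 3, 4, 5, 6, 7} must be used), so v₁ = 2.
The 6 still-open variables together cover exactly {1, 3, 4, 5, 6, 7} — 6 values for 6 variables — and 5 appears only in v₃'s list, so v₃ = 5.
The 5 still-open variables together cover exactly {1, 3, 4, 6, 7} — 5 values for 5 variables — and 1 appears only in v₆'s list, so v₆ = 1.

1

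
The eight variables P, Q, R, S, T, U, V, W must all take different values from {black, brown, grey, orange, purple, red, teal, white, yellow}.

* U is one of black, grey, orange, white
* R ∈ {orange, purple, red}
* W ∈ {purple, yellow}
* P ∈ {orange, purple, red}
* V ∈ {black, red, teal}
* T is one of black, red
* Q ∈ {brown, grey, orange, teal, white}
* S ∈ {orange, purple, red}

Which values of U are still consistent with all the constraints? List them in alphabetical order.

grey, white

P, R, S share exactly the 3 values {orange, purple, red}; by pigeonhole those values go to them, so strike orange, purple, red from Q, T, U, V, W.
That leaves T = black. Strike black from U, V.
That leaves V = teal. Eliminate teal elsewhere: Q.
W has just one choice, so W = yellow.
No further eliminations apply; U can still be any of grey, white.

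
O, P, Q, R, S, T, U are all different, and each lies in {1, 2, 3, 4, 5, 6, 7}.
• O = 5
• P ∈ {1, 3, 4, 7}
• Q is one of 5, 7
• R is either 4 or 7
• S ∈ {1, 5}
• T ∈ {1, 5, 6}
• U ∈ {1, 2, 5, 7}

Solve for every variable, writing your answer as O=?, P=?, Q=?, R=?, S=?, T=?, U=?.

O must be 5 (only option left). Remove 5 from Q, S, T, U.
That leaves Q = 7. Remove 7 from P, R, U.
R must be 4 (only option left). So P can't be 4.
That leaves S = 1. Remove 1 from P, T, U.
T has just one choice, so T = 6.
U's domain is down to {2}, so U = 2.
P must be 3 (only option left).

O=5, P=3, Q=7, R=4, S=1, T=6, U=2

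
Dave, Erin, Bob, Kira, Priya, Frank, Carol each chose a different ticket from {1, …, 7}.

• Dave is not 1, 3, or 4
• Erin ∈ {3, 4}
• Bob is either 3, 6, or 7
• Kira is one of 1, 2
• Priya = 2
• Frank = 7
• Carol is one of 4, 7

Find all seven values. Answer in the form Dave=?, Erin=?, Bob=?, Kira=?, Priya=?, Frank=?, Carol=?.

Priya's domain is down to {2}, so Priya = 2. Remove 2 from Dave, Kira.
Frank has just one choice, so Frank = 7. Remove 7 from Dave, Bob, Carol.
That leaves Carol = 4. Eliminate 4 elsewhere: Erin.
Erin must be 3 (only option left). Strike 3 from Bob.
Bob's domain is down to {6}, so Bob = 6. Remove 6 from Dave.
That leaves Kira = 1.
That leaves Dave = 5.

Dave=5, Erin=3, Bob=6, Kira=1, Priya=2, Frank=7, Carol=4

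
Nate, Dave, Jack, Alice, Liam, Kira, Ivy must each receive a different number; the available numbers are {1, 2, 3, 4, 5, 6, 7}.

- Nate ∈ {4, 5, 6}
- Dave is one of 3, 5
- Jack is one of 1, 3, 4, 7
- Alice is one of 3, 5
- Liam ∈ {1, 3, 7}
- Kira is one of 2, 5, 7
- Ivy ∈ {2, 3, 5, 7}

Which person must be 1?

The 7 variables draw from only 7 values {1, 2, 3, 4, 5, 6, 7}, so each is used; only Nate can be 6, hence Nate = 6.
The 6 still-open variables draw from only 6 values {1, 2, 3, 4, 5, 7}, so each is used; only Jack can be 4, hence Jack = 4.
Among the 5 still-open variables, 1 fits only Liam (and all 5 values in {1, 2, 3, 5, 7} must be used), so Liam = 1.

Liam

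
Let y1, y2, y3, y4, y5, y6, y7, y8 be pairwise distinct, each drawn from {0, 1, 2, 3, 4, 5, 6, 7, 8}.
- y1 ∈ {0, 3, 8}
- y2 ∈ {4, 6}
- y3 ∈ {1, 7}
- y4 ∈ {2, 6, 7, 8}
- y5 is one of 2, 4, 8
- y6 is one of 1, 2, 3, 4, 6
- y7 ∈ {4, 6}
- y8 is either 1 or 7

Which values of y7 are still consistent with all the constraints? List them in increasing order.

The 8 variables together cover exactly {0, 1, 2, 3, 4, 6, 7, 8} — 8 values for 8 variables — and 0 appears only in y1's list, so y1 = 0.
The 7 still-open variables draw from only 7 values {1, 2, 3, 4, 6, 7, 8}, so each is used; only y6 can be 3, hence y6 = 3.
y2 and y7 between them cover only {4, 6} — a naked pair. Remove those values from y4, y5.
y3 and y8 between them cover only {1, 7} — a naked pair. Remove those values from y4.
No further eliminations apply; y7 can still be any of 4, 6.

4, 6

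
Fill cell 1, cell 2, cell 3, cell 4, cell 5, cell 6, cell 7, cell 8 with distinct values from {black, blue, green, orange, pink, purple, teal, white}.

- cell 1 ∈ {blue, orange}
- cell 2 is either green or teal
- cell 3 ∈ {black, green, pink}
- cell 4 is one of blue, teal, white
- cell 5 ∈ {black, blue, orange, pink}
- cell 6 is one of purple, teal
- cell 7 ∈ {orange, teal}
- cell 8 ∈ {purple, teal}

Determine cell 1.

The 8 variables together cover exactly {black, blue, green, orange, pink, purple, teal, white} — 8 values for 8 variables — and white appears only in cell 4's list, so cell 4 = white.
The 2 variables cell 6 and cell 8 are confined to {purple, teal}, which locks those values in; drop them from cell 2, cell 7.
cell 2's domain is down to {green}, so cell 2 = green. Strike green from cell 3.
cell 7's domain is down to {orange}, so cell 7 = orange. Remove orange from cell 1, cell 5.
So cell 1 = blue.

blue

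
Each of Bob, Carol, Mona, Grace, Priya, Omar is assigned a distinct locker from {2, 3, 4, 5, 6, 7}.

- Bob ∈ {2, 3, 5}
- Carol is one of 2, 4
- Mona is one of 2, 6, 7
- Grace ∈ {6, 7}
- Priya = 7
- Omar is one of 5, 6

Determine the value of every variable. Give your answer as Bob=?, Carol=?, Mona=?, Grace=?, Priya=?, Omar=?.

Bob=3, Carol=4, Mona=2, Grace=6, Priya=7, Omar=5

Priya has just one choice, so Priya = 7. Remove 7 from Mona, Grace.
Grace has just one choice, so Grace = 6. So Mona, Omar can't be 6.
Omar must be 5 (only option left). Eliminate 5 elsewhere: Bob.
Mona's domain is down to {2}, so Mona = 2. Eliminate 2 elsewhere: Bob, Carol.
Bob has just one choice, so Bob = 3.
Carol's domain is down to {4}, so Carol = 4.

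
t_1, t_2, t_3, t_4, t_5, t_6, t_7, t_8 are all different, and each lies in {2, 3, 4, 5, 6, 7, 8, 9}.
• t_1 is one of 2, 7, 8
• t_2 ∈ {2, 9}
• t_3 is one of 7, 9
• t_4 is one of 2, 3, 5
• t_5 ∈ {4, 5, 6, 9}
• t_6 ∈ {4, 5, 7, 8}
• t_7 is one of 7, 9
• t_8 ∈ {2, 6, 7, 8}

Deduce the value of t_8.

Among the 8 variables, 3 fits only t_4 (and all 8 values in {2, 3, 4, 5, 6, 7, 8, 9} must be used), so t_4 = 3.
t_3 and t_7 share exactly the 2 values {7, 9}; by pigeonhole those values go to them, so strike 7, 9 from t_1, t_2, t_5, t_6, t_8.
t_2's domain is down to {2}, so t_2 = 2. Remove 2 from t_1, t_8.
t_1 must be 8 (only option left). So t_6, t_8 can't be 8.
So t_8 = 6.

6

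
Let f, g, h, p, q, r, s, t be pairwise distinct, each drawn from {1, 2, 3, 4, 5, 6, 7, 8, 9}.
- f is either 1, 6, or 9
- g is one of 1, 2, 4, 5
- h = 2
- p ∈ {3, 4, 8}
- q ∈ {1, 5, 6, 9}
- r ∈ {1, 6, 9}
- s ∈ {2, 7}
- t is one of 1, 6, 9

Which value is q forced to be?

5

h has just one choice, so h = 2. Remove 2 from g, s.
s's domain is down to {7}, so s = 7.
The 3 variables f, r, t are confined to {1, 6, 9}, which locks those values in; drop them from g, q.
So q = 5.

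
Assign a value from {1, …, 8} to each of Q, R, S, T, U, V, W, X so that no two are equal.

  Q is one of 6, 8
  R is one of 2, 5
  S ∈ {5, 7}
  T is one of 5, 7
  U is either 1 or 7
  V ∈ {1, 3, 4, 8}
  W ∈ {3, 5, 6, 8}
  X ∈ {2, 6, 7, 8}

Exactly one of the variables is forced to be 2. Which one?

R

The 8 variables together cover exactly {1, 2, 3, 4, 5, 6, 7, 8} — 8 values for 8 variables — and 4 appears only in V's list, so V = 4.
The 7 still-open variables together cover exactly {1, 2, 3, 5, 6, 7, 8} — 7 values for 7 variables — and 1 appears only in U's list, so U = 1.
The 6 still-open variables draw from only 6 values {2, 3, 5, 6, 7, 8}, so each is used; only W can be 3, hence W = 3.
S and T between them cover only {5, 7} — a naked pair. Remove those values from R, X.
So 2 goes to R.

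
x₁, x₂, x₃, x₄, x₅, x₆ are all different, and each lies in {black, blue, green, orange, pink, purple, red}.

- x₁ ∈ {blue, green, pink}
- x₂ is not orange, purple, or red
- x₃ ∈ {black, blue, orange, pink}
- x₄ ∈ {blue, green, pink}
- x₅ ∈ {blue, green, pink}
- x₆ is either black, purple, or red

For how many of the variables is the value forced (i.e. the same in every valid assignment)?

x₁, x₄, x₅ between them cover only {blue, green, pink} — a naked triple. Remove those values from x₂, x₃.
That leaves x₂ = black. Remove black from x₃, x₆.
x₃ has just one choice, so x₃ = orange.
Determined: x₂=black, x₃=orange. The other variables each still have more than one consistent value. That makes 2.

2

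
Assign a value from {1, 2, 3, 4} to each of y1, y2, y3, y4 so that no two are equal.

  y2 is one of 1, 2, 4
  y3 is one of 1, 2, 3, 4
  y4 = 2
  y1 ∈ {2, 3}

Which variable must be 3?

y1

y4 has just one choice, so y4 = 2. So y1, y2, y3 can't be 2.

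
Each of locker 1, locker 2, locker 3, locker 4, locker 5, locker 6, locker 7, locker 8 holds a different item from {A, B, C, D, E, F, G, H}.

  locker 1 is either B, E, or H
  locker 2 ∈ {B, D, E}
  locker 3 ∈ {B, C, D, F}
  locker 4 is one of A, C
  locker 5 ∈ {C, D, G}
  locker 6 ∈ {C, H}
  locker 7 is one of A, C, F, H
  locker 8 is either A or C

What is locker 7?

The 8 variables together cover exactly {A, B, C, D, E, F, G, H} — 8 values for 8 variables — and G appears only in locker 5's list, so locker 5 = G.
The 2 variables locker 4 and locker 8 are confined to {A, C}, which locks those values in; drop them from locker 3, locker 6, locker 7.
locker 6 has just one choice, so locker 6 = H. Strike H from locker 1, locker 7.
So locker 7 = F.

F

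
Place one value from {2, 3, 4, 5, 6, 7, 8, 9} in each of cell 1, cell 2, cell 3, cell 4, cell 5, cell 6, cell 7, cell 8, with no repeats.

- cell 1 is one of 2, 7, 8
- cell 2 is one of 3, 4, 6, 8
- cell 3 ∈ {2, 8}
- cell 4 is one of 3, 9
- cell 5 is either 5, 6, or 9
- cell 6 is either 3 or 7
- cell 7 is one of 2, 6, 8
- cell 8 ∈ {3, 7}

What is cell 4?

Among the 8 variables, 4 fits only cell 2 (and all 8 values in {2, 3, 4, 5, 6, 7, 8, 9} must be used), so cell 2 = 4.
Among the 7 still-open variables, 5 fits only cell 5 (and all 7 values in {2, 3, 5, 6, 7, 8, 9} must be used), so cell 5 = 5.
Among the 6 still-open variables, 6 fits only cell 7 (and all 6 values in {2, 3, 6, 7, 8, 9} must be used), so cell 7 = 6.
The 5 still-open variables draw from only 5 values {2, 3, 7, 8, 9}, so each is used; only cell 4 can be 9, hence cell 4 = 9.

9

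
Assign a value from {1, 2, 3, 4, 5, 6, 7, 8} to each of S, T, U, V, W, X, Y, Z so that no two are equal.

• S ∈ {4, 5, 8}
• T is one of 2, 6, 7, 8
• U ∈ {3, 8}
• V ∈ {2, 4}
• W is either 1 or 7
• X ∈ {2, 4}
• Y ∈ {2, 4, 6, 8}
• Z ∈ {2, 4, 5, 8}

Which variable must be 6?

Y

Among the 8 variables, 1 fits only W (and all 8 values in {1, 2, 3, 4, 5, 6, 7, 8} must be used), so W = 1.
The 7 still-open variables together cover exactly {2, 3, 4, 5, 6, 7, 8} — 7 values for 7 variables — and 3 appears only in U's list, so U = 3.
The 6 still-open variables draw from only 6 values {2, 4, 5, 6, 7, 8}, so each is used; only T can be 7, hence T = 7.
The 5 still-open variables draw from only 5 values {2, 4, 5, 6, 8}, so each is used; only Y can be 6, hence Y = 6.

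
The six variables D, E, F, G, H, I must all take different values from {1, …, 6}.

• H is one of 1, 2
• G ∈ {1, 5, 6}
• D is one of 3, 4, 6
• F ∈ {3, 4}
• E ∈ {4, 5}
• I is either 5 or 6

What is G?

1

Among the 6 variables, 2 fits only H (and all 6 values in {1, 2, 3, 4, 5, 6} must be used), so H = 2.
The 5 still-open variables together cover exactly {1, 3, 4, 5, 6} — 5 values for 5 variables — and 1 appears only in G's list, so G = 1.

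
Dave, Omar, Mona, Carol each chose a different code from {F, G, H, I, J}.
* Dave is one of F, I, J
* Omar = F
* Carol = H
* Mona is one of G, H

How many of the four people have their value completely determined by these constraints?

Omar must be F (only option left). So Dave can't be F.
Carol must be H (only option left). Eliminate H elsewhere: Mona.
That leaves Mona = G.
Determined: Omar=F, Mona=G, Carol=H. The other people each still have more than one consistent value. That makes 3.

3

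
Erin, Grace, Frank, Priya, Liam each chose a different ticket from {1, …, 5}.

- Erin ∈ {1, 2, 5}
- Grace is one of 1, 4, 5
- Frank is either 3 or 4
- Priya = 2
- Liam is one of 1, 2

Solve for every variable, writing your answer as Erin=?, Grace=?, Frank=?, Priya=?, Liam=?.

Erin=5, Grace=4, Frank=3, Priya=2, Liam=1

Priya must be 2 (only option left). So Erin, Liam can't be 2.
Liam must be 1 (only option left). Strike 1 from Erin, Grace.
Erin's domain is down to {5}, so Erin = 5. Eliminate 5 elsewhere: Grace.
That leaves Grace = 4. Eliminate 4 elsewhere: Frank.
Frank's domain is down to {3}, so Frank = 3.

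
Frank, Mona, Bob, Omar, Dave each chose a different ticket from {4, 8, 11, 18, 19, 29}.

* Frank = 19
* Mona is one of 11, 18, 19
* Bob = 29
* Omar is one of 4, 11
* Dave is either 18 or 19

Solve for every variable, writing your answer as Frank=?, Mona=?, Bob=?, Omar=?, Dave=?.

Frank=19, Mona=11, Bob=29, Omar=4, Dave=18

Frank must be 19 (only option left). Remove 19 from Mona, Dave.
Bob must be 29 (only option left).
Dave must be 18 (only option left). Strike 18 from Mona.
Mona's domain is down to {11}, so Mona = 11. Remove 11 from Omar.
Omar has just one choice, so Omar = 4.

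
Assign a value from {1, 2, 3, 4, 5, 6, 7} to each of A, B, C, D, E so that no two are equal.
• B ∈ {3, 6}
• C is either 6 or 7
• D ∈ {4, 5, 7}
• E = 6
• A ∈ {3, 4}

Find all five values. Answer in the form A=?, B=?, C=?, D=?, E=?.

A=4, B=3, C=7, D=5, E=6

E must be 6 (only option left). So B, C can't be 6.
B's domain is down to {3}, so B = 3. Strike 3 from A.
C has just one choice, so C = 7. So D can't be 7.
A has just one choice, so A = 4. Eliminate 4 elsewhere: D.
D must be 5 (only option left).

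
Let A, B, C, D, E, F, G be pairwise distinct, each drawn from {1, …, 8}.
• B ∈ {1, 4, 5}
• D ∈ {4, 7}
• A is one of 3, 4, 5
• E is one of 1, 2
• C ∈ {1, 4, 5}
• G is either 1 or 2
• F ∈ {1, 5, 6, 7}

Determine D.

7

Among the 7 variables, 3 fits only A (and all 7 values in {1, 2, 3, 4, 5, 6, 7} must be used), so A = 3.
The 6 still-open variables draw from only 6 values {1, 2, 4, 5, 6, 7}, so each is used; only F can be 6, hence F = 6.
The 5 still-open variables together cover exactly {1, 2, 4, 5, 7} — 5 values for 5 variables — and 7 appears only in D's list, so D = 7.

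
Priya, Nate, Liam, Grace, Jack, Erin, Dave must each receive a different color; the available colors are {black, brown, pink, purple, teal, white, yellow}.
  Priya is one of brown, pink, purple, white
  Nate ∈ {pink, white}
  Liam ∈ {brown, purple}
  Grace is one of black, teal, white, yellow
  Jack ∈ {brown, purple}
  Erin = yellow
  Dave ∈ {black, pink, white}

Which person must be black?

Erin must be yellow (only option left). Strike yellow from Grace.
The 6 still-open variables together cover exactly {black, brown, pink, purple, teal, white} — 6 values for 6 variables — and teal appears only in Grace's list, so Grace = teal.
The 5 still-open variables draw from only 5 values {black, brown, pink, purple, white}, so each is used; only Dave can be black, hence Dave = black.

Dave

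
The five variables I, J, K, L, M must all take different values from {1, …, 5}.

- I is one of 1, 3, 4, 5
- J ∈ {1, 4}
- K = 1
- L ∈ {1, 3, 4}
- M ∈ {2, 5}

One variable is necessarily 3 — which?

L

K must be 1 (only option left). So I, J, L can't be 1.
That leaves J = 4. Eliminate 4 elsewhere: I, L.
So 3 goes to L.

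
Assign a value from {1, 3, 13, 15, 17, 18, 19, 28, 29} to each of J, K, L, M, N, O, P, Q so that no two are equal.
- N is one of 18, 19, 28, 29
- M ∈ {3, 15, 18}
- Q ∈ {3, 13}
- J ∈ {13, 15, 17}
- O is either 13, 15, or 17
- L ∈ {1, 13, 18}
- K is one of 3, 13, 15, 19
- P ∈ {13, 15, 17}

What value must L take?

1

The 3 variables J, O, P are confined to {13, 15, 17}, which locks those values in; drop them from K, L, M, Q.
Q must be 3 (only option left). Remove 3 from K, M.
K's domain is down to {19}, so K = 19. Remove 19 from N.
M's domain is down to {18}, so M = 18. Eliminate 18 elsewhere: L, N.
So L = 1.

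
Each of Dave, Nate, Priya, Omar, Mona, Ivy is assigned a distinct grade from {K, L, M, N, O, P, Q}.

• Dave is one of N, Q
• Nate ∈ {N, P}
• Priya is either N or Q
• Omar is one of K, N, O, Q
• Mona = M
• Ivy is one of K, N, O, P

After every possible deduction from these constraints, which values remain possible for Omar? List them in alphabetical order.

K, O

Mona must be M (only option left).
Dave and Priya between them cover only {N, Q} — a naked pair. Remove those values from Nate, Omar, Ivy.
Nate has just one choice, so Nate = P. Strike P from Ivy.
No further eliminations apply; Omar can still be any of K, O.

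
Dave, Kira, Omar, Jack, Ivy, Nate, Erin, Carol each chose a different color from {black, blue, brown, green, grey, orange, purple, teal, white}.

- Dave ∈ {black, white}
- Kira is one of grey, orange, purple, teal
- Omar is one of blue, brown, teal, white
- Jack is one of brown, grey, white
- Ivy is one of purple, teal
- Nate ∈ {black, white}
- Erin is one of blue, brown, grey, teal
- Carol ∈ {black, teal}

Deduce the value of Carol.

teal

The 8 variables together cover exactly {black, blue, brown, grey, orange, purple, teal, white} — 8 values for 8 variables — and orange appears only in Kira's list, so Kira = orange.
The 7 still-open variables together cover exactly {black, blue, brown, grey, purple, teal, white} — 7 values for 7 variables — and purple appears only in Ivy's list, so Ivy = purple.
Dave and Nate share exactly the 2 values {black, white}; by pigeonhole those values go to them, so strike black, white from Omar, Jack, Carol.
So Carol = teal.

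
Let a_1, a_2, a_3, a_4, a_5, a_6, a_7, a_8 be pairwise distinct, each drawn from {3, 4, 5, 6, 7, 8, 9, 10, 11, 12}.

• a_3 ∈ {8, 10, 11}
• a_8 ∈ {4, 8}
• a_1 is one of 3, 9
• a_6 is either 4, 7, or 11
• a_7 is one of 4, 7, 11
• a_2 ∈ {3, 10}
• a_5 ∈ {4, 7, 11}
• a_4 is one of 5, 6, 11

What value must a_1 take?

9

a_5, a_6, a_7 share exactly the 3 values {4, 7, 11}; by pigeonhole those values go to them, so strike 4, 7, 11 from a_3, a_4, a_8.
a_8's domain is down to {8}, so a_8 = 8. Remove 8 from a_3.
That leaves a_3 = 10. Eliminate 10 elsewhere: a_2.
That leaves a_2 = 3. Remove 3 from a_1.
So a_1 = 9.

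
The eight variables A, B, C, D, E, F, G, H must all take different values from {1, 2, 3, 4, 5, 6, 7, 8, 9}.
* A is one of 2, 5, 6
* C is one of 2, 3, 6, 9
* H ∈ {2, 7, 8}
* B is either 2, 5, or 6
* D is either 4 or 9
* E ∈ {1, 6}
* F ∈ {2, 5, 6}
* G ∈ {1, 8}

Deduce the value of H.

A, B, F between them cover only {2, 5, 6} — a naked triple. Remove those values from C, E, H.
E's domain is down to {1}, so E = 1. So G can't be 1.
G must be 8 (only option left). Remove 8 from H.
So H = 7.

7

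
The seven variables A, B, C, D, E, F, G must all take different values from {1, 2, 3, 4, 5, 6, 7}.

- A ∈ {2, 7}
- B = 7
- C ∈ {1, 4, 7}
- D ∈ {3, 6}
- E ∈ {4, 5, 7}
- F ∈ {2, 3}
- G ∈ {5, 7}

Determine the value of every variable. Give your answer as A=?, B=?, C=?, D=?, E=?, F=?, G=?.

B's domain is down to {7}, so B = 7. So A, C, E, G can't be 7.
G has just one choice, so G = 5. Strike 5 from E.
A must be 2 (only option left). So F can't be 2.
E must be 4 (only option left). Strike 4 from C.
That leaves F = 3. Remove 3 from D.
C's domain is down to {1}, so C = 1.
D must be 6 (only option left).

A=2, B=7, C=1, D=6, E=4, F=3, G=5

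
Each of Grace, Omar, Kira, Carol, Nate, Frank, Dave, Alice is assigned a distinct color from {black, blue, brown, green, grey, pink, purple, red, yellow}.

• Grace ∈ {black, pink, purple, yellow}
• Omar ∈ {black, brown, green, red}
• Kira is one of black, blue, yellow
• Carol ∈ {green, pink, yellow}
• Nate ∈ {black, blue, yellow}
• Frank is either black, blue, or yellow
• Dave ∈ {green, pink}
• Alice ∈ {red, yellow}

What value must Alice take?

Among the 8 variables, brown fits only Omar (and all 8 values in {black, blue, brown, green, pink, purple, red, yellow} must be used), so Omar = brown.
The 7 still-open variables together cover exactly {black, blue, green, pink, purple, red, yellow} — 7 values for 7 variables — and purple appears only in Grace's list, so Grace = purple.
The 6 still-open variables together cover exactly {black, blue, green, pink, red, yellow} — 6 values for 6 variables — and red appears only in Alice's list, so Alice = red.

red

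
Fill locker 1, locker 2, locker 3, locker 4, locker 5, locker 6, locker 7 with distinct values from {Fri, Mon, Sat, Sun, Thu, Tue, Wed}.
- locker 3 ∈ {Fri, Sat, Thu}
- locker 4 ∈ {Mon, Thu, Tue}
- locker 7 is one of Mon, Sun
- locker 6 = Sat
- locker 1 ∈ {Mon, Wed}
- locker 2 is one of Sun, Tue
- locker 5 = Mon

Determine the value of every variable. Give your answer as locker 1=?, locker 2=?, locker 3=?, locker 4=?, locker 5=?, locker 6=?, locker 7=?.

locker 1=Wed, locker 2=Tue, locker 3=Fri, locker 4=Thu, locker 5=Mon, locker 6=Sat, locker 7=Sun

locker 5's domain is down to {Mon}, so locker 5 = Mon. Strike Mon from locker 1, locker 4, locker 7.
locker 6's domain is down to {Sat}, so locker 6 = Sat. Remove Sat from locker 3.
locker 7 has just one choice, so locker 7 = Sun. Eliminate Sun elsewhere: locker 2.
locker 1 must be Wed (only option left).
locker 2's domain is down to {Tue}, so locker 2 = Tue. Remove Tue from locker 4.
locker 4 has just one choice, so locker 4 = Thu. Remove Thu from locker 3.
That leaves locker 3 = Fri.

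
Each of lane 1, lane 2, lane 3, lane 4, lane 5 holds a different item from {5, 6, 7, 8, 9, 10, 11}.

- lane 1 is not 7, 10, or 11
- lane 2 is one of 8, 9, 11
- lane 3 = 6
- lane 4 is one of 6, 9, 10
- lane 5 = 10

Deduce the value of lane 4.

9

lane 3 must be 6 (only option left). So lane 1, lane 4 can't be 6.
lane 5 has just one choice, so lane 5 = 10. Remove 10 from lane 4.
So lane 4 = 9.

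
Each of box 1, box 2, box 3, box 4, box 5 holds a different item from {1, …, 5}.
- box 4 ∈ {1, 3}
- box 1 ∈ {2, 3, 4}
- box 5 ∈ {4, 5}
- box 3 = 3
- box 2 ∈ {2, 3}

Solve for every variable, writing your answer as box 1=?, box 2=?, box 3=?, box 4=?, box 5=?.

box 1=4, box 2=2, box 3=3, box 4=1, box 5=5

box 3 must be 3 (only option left). Eliminate 3 elsewhere: box 1, box 2, box 4.
That leaves box 4 = 1.
That leaves box 2 = 2. So box 1 can't be 2.
box 1 has just one choice, so box 1 = 4. Strike 4 from box 5.
box 5 has just one choice, so box 5 = 5.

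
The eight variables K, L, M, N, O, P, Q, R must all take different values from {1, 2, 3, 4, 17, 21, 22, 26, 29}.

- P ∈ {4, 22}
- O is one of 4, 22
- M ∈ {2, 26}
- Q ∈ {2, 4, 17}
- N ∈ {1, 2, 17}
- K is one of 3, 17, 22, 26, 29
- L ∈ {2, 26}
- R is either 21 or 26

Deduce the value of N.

1

L and M between them cover only {2, 26} — a naked pair. Remove those values from K, N, Q, R.
That leaves R = 21.
O and P between them cover only {4, 22} — a naked pair. Remove those values from K, Q.
That leaves Q = 17. So K, N can't be 17.
So N = 1.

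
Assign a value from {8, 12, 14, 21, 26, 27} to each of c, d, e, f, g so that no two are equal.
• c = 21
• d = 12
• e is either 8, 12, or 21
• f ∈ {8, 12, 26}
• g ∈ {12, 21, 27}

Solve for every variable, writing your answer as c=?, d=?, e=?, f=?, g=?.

c=21, d=12, e=8, f=26, g=27

c has just one choice, so c = 21. Remove 21 from e, g.
d has just one choice, so d = 12. Eliminate 12 elsewhere: e, f, g.
That leaves e = 8. So f can't be 8.
That leaves f = 26.
g has just one choice, so g = 27.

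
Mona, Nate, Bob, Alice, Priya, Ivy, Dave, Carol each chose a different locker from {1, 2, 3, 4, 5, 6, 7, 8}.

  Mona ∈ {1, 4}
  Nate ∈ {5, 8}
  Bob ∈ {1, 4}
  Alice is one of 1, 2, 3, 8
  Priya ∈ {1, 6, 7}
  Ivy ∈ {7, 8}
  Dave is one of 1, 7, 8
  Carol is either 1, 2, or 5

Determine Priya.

6

The 8 variables together cover exactly {1, 2, 3, 4, 5, 6, 7, 8} — 8 values for 8 variables — and 3 appears only in Alice's list, so Alice = 3.
The 7 still-open variables draw from only 7 values {1, 2, 4, 5, 6, 7, 8}, so each is used; only Carol can be 2, hence Carol = 2.
Among the 6 still-open variables, 5 fits only Nate (and all 6 values in {1, 4, 5, 6, 7, 8} must be used), so Nate = 5.
The 5 still-open variables draw from only 5 values {1, 4, 6, 7, 8}, so each is used; only Priya can be 6, hence Priya = 6.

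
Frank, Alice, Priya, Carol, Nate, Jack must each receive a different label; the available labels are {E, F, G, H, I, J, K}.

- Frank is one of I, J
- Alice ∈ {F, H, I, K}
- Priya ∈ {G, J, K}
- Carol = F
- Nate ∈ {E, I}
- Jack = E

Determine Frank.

Carol's domain is down to {F}, so Carol = F. Eliminate F elsewhere: Alice.
Jack has just one choice, so Jack = E. So Nate can't be E.
That leaves Nate = I. So Frank, Alice can't be I.
So Frank = J.

J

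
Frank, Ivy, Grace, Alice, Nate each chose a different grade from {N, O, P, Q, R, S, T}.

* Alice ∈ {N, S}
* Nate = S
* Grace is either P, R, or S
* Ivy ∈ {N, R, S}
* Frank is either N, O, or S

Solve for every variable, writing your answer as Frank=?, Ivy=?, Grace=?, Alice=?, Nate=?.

Frank=O, Ivy=R, Grace=P, Alice=N, Nate=S

Nate must be S (only option left). So Frank, Ivy, Grace, Alice can't be S.
Alice's domain is down to {N}, so Alice = N. Strike N from Frank, Ivy.
Frank has just one choice, so Frank = O.
Ivy must be R (only option left). Strike R from Grace.
That leaves Grace = P.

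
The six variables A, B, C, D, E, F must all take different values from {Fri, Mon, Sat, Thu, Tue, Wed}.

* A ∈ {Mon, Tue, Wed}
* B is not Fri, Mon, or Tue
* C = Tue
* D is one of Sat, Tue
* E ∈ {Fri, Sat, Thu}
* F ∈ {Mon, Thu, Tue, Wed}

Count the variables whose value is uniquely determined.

3

C must be Tue (only option left). Remove Tue from A, D, F.
D must be Sat (only option left). So B, E can't be Sat.
The 4 still-open variables draw from only 4 values {Fri, Mon, Thu, Wed}, so each is used; only E can be Fri, hence E = Fri.
Determined: C=Tue, D=Sat, E=Fri. The other variables each still have more than one consistent value. That makes 3.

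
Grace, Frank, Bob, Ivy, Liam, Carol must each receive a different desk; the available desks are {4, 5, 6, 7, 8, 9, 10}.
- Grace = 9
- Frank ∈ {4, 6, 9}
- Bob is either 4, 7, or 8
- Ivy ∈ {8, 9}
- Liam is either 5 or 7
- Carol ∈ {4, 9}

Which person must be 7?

Grace must be 9 (only option left). So Frank, Ivy, Carol can't be 9.
That leaves Ivy = 8. So Bob can't be 8.
Carol has just one choice, so Carol = 4. So Frank, Bob can't be 4.
So 7 goes to Bob.

Bob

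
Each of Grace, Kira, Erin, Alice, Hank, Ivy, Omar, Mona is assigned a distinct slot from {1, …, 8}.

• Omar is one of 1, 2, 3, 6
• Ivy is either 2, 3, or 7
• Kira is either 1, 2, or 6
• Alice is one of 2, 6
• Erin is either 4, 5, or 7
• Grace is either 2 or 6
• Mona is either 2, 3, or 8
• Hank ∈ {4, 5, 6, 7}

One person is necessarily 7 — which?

The 8 variables draw from only 8 values {1, 2, 3, 4, 5, 6, 7, 8}, so each is used; only Mona can be 8, hence Mona = 8.
The 2 variables Grace and Alice are confined to {2, 6}, which locks those values in; drop them from Kira, Hank, Ivy, Omar.
Kira must be 1 (only option left). Remove 1 from Omar.
Omar's domain is down to {3}, so Omar = 3. Eliminate 3 elsewhere: Ivy.
So 7 goes to Ivy.

Ivy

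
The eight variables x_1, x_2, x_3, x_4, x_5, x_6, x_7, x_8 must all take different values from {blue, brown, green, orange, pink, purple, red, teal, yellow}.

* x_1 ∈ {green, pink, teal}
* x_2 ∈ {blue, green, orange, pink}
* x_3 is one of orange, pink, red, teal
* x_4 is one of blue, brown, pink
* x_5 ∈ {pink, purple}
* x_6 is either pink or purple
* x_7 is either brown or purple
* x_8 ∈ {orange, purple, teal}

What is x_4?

Among the 8 variables, red fits only x_3 (and all 8 values in {blue, brown, green, orange, pink, purple, red, teal} must be used), so x_3 = red.
The 2 variables x_5 and x_6 are confined to {pink, purple}, which locks those values in; drop them from x_1, x_2, x_4, x_7, x_8.
x_7's domain is down to {brown}, so x_7 = brown. Remove brown from x_4.
So x_4 = blue.

blue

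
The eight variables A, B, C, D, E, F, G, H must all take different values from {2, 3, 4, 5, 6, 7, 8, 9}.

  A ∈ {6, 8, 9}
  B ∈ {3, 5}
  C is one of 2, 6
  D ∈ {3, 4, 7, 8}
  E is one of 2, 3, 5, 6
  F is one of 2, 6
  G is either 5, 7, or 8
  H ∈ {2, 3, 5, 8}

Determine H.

8

The 8 variables draw from only 8 values {2, 3, 4, 5, 6, 7, 8, 9}, so each is used; only D can be 4, hence D = 4.
The 7 still-open variables draw from only 7 values {2, 3, 5, 6, 7, 8, 9}, so each is used; only G can be 7, hence G = 7.
The 6 still-open variables together cover exactly {2, 3, 5, 6, 8, 9} — 6 values for 6 variables — and 9 appears only in A's list, so A = 9.
The 5 still-open variables draw from only 5 values {2, 3, 5, 6, 8}, so each is used; only H can be 8, hence H = 8.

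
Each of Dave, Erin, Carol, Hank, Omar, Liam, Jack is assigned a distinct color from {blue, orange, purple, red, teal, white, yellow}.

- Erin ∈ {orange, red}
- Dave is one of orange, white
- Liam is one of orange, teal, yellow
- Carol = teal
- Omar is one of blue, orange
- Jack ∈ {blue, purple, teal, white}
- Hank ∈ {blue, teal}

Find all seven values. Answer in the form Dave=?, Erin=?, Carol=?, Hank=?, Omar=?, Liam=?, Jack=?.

Dave=white, Erin=red, Carol=teal, Hank=blue, Omar=orange, Liam=yellow, Jack=purple

Carol's domain is down to {teal}, so Carol = teal. So Hank, Liam, Jack can't be teal.
Hank must be blue (only option left). Eliminate blue elsewhere: Omar, Jack.
Omar must be orange (only option left). Strike orange from Dave, Erin, Liam.
That leaves Liam = yellow.
That leaves Dave = white. Strike white from Jack.
Erin's domain is down to {red}, so Erin = red.
That leaves Jack = purple.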